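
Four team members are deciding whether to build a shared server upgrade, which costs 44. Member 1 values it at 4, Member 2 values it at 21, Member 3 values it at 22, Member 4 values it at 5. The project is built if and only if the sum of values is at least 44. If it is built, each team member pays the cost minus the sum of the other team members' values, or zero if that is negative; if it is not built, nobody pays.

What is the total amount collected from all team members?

Total value 52 ≥ cost 44, so it is built.
Member 1: others sum to 48; max(0, 44 - 48) = 0.
Member 2: others sum to 31; max(0, 44 - 31) = 13.
Member 3: others sum to 30; max(0, 44 - 30) = 14.
Member 4: others sum to 47; max(0, 44 - 47) = 0.
Total collected = 0 + 13 + 14 + 0 = 27.

27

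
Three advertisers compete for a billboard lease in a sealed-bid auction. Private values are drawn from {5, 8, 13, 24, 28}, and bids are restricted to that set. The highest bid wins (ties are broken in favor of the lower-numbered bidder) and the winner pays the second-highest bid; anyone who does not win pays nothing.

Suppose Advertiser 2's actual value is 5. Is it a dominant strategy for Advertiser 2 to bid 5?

Check each profile of the others' bids and compare truth against every alternative bid.
Others bid (5, 8): truth gives 0, best alternative gives -3.
Others bid (5, 5): truth gives 0, best alternative gives 0.
Others bid (5, 13): truth gives 0, best alternative gives 0.
Others bid (5, 24): truth gives 0, best alternative gives 0.
Others bid (5, 28): truth gives 0, best alternative gives 0.
Others bid (8, 5): truth gives 0, best alternative gives 0.
(Remaining 19 profiles checked similarly; truth is weakly best in each.)
In every case the truthful bid is at least as good as any alternative, so it is a dominant strategy.

Yes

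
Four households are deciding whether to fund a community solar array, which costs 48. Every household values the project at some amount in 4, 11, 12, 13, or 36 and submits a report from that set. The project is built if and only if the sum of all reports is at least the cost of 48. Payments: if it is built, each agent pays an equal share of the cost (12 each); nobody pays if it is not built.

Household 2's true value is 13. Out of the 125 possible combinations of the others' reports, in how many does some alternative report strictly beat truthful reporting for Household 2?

Others report (4, 4, 4): truth gives 0; report 36 gives 1 > 0. Violating.
Others report (4, 4, 11): truth gives 0; report 36 gives 1 > 0. Violating.
Others report (4, 4, 12): truth gives 0; report 36 gives 1 > 0. Violating.
Others report (4, 4, 13): truth gives 0; report 36 gives 1 > 0. Violating.
Others report (4, 4, 36): truth gives 1; no alternative beats it.
Others report (4, 11, 36): truth gives 1; no alternative beats it.
(Checking all 125 profiles: 41 have a profitable deviation, 84 do not.)

41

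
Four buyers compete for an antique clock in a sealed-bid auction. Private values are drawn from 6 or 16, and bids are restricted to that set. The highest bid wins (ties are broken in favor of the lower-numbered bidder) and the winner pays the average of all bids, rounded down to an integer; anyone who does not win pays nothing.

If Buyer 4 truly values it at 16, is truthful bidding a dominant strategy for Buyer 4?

Yes

Check each profile of the others' bids and compare truth against every alternative bid.
Others bid (6, 6, 6): truth gives 8, best alternative gives 0.
Others bid (6, 6, 16): truth gives 0, best alternative gives 0.
Others bid (6, 16, 6): truth gives 0, best alternative gives 0.
Others bid (6, 16, 16): truth gives 0, best alternative gives 0.
Others bid (16, 6, 6): truth gives 0, best alternative gives 0.
Others bid (16, 6, 16): truth gives 0, best alternative gives 0.
(Remaining 2 profiles checked similarly; truth is weakly best in each.)
In every case the truthful bid is at least as good as any alternative, so it is a dominant strategy.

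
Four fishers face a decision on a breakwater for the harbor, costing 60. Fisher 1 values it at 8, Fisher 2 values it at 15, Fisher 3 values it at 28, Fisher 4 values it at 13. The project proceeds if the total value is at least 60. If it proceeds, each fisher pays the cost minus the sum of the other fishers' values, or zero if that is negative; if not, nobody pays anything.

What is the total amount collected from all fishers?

48

Total value 64 ≥ cost 60, so it is built.
Fisher 1: others sum to 56; max(0, 60 - 56) = 4.
Fisher 2: others sum to 49; max(0, 60 - 49) = 11.
Fisher 3: others sum to 36; max(0, 60 - 36) = 24.
Fisher 4: others sum to 51; max(0, 60 - 51) = 9.
Total collected = 4 + 11 + 24 + 9 = 48.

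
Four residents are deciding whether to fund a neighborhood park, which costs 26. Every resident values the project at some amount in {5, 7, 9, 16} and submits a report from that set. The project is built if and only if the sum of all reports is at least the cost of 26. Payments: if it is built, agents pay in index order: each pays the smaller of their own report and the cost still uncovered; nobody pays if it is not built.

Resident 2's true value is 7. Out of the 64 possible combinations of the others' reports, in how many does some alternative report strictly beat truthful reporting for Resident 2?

54

Others report (5, 5, 16): truth gives 0; report 5 gives 2 > 0. Violating.
Others report (5, 7, 9): truth gives 0; report 5 gives 2 > 0. Violating.
Others report (5, 7, 16): truth gives 0; report 5 gives 2 > 0. Violating.
Others report (5, 9, 7): truth gives 0; report 5 gives 2 > 0. Violating.
Others report (5, 5, 5): truth gives 0; no alternative beats it.
Others report (5, 5, 7): truth gives 0; no alternative beats it.
(Checking all 64 profiles: 54 have a profitable deviation, 10 do not.)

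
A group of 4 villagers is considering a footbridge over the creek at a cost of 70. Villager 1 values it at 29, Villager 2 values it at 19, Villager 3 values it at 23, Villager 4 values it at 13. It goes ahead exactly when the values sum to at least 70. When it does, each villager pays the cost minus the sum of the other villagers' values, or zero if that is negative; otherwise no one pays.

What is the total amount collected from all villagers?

29

Total value 84 ≥ cost 70, so it is built.
Villager 1: others sum to 55; max(0, 70 - 55) = 15.
Villager 2: others sum to 65; max(0, 70 - 65) = 5.
Villager 3: others sum to 61; max(0, 70 - 61) = 9.
Villager 4: others sum to 71; max(0, 70 - 71) = 0.
Total collected = 15 + 5 + 9 + 0 = 29.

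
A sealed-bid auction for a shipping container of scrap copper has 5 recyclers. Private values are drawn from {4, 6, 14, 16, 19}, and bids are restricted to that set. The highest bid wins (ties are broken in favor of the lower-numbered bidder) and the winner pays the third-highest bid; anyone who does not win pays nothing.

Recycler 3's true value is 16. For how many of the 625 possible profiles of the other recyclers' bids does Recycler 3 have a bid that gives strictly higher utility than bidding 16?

108

Others bid (4, 4, 4, 19): truth gives 0; bid 19 gives 12 > 0. Violating.
Others bid (4, 4, 6, 19): truth gives 0; bid 19 gives 10 > 0. Violating.
Others bid (4, 4, 14, 19): truth gives 0; bid 19 gives 2 > 0. Violating.
Others bid (4, 4, 19, 4): truth gives 0; bid 19 gives 12 > 0. Violating.
Others bid (4, 4, 4, 4): truth gives 12; no alternative beats it.
Others bid (4, 4, 4, 6): truth gives 12; no alternative beats it.
(Checking all 625 profiles: 108 have a profitable deviation, 517 do not.)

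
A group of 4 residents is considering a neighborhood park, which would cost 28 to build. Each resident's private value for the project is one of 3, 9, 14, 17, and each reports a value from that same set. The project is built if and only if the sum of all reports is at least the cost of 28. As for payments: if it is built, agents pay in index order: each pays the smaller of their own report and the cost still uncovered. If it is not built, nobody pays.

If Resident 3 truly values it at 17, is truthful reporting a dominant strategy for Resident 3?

Consider the case where Resident 1 reports 3, Resident 2 reports 3 and Resident 4 reports 9.
Truthful report 17: project built, pays 17, utility 17 - 17 = 0.
Report 14 instead: project built, pays 14, utility 17 - 14 = 3.
Since 3 > 0, reporting 14 is strictly better here, so truthful reporting is not dominant.

No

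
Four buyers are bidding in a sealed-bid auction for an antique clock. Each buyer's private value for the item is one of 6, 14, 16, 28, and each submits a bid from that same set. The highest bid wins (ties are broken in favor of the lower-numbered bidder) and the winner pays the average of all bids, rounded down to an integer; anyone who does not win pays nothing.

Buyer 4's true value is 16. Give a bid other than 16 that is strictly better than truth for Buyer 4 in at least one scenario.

Suppose Buyer 1 bids 6, Buyer 2 bids 6 and Buyer 3 bids 16.
Bid 16: loses, pays 0, utility 0.
Bid 28: wins, pays 14, utility 16 - 14 = 2.
So bidding 28 beats truth here (2 > 0).

28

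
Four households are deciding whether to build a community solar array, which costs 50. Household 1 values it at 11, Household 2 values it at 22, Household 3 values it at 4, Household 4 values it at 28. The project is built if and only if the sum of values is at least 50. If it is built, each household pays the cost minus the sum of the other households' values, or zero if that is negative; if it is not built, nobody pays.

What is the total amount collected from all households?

20

Total value 65 ≥ cost 50, so it is built.
Household 1: others sum to 54; max(0, 50 - 54) = 0.
Household 2: others sum to 43; max(0, 50 - 43) = 7.
Household 3: others sum to 61; max(0, 50 - 61) = 0.
Household 4: others sum to 37; max(0, 50 - 37) = 13.
Total collected = 0 + 7 + 0 + 13 = 20.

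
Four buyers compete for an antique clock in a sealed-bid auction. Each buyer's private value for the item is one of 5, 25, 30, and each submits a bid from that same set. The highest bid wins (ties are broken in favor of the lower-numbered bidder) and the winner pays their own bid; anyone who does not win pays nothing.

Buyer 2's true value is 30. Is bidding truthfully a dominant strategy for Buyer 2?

No

Consider the case where Buyer 1 bids 5, Buyer 3 bids 5 and Buyer 4 bids 5.
Truthful bid 30: wins, pays 30, utility 30 - 30 = 0.
Bid 25 instead: wins, pays 25, utility 30 - 25 = 5.
Since 5 > 0, bidding 25 is strictly better here, so truthful bidding is not dominant.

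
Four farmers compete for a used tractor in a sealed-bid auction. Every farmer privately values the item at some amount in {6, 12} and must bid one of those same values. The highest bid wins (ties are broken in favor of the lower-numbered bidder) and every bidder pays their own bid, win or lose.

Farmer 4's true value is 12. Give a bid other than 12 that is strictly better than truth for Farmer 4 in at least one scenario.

6

Suppose Farmer 1 bids 6, Farmer 2 bids 6 and Farmer 3 bids 12.
Bid 12: loses but pays 12, utility -12.
Bid 6: loses but pays 6, utility -6.
So bidding 6 beats truth here (-6 > -12).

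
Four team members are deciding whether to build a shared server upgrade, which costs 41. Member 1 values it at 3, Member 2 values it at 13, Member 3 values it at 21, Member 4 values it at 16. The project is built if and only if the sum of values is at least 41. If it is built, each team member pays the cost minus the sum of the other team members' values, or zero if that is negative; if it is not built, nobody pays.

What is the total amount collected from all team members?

14

Total value 53 ≥ cost 41, so it is built.
Member 1: others sum to 50; max(0, 41 - 50) = 0.
Member 2: others sum to 40; max(0, 41 - 40) = 1.
Member 3: others sum to 32; max(0, 41 - 32) = 9.
Member 4: others sum to 37; max(0, 41 - 37) = 4.
Total collected = 0 + 1 + 9 + 4 = 14.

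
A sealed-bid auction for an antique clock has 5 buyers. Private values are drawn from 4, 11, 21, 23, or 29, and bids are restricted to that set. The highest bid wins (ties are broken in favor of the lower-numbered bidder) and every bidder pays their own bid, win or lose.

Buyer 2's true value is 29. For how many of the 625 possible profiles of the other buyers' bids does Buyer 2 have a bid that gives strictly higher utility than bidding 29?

317

Others bid (4, 4, 4, 4): truth gives 0; bid 11 gives 18 > 0. Violating.
Others bid (4, 4, 4, 11): truth gives 0; bid 11 gives 18 > 0. Violating.
Others bid (4, 4, 4, 21): truth gives 0; bid 21 gives 8 > 0. Violating.
Others bid (4, 4, 4, 23): truth gives 0; bid 23 gives 6 > 0. Violating.
Others bid (4, 4, 4, 29): truth gives 0; no alternative beats it.
Others bid (4, 4, 11, 29): truth gives 0; no alternative beats it.
(Checking all 625 profiles: 317 have a profitable deviation, 308 do not.)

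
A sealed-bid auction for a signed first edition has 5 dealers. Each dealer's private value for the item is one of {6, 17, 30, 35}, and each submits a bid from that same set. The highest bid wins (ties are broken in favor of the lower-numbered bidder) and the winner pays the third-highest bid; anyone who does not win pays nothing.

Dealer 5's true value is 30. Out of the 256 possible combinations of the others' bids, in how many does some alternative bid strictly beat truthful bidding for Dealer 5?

32

Others bid (6, 6, 6, 30): truth gives 0; bid 35 gives 24 > 0. Violating.
Others bid (6, 6, 17, 30): truth gives 0; bid 35 gives 13 > 0. Violating.
Others bid (6, 6, 30, 6): truth gives 0; bid 35 gives 24 > 0. Violating.
Others bid (6, 6, 30, 17): truth gives 0; bid 35 gives 13 > 0. Violating.
Others bid (6, 6, 6, 6): truth gives 24; no alternative beats it.
Others bid (6, 6, 6, 17): truth gives 24; no alternative beats it.
(Checking all 256 profiles: 32 have a profitable deviation, 224 do not.)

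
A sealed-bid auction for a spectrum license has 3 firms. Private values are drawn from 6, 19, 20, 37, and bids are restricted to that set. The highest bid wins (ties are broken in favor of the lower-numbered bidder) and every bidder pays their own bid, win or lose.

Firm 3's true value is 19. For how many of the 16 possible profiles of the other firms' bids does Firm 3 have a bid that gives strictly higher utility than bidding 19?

Others bid (6, 19): truth gives -19; bid 20 gives -1 > -19. Violating.
Others bid (6, 20): truth gives -19; bid 6 gives -6 > -19. Violating.
Others bid (6, 37): truth gives -19; bid 6 gives -6 > -19. Violating.
Others bid (19, 6): truth gives -19; bid 20 gives -1 > -19. Violating.
Others bid (6, 6): truth gives 0; no alternative beats it.
(Checking all 16 profiles: 15 have a profitable deviation, 1 does not.)

15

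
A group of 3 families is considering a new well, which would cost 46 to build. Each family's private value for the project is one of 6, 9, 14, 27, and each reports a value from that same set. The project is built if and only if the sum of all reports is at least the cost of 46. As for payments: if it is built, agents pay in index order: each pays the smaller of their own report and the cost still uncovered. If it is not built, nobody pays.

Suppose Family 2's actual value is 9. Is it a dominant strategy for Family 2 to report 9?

No

Consider the case where Family 1 reports 14 and Family 3 reports 27.
Truthful report 9: project built, pays 9, utility 9 - 9 = 0.
Report 6 instead: project built, pays 6, utility 9 - 6 = 3.
Since 3 > 0, reporting 6 is strictly better here, so truthful reporting is not dominant.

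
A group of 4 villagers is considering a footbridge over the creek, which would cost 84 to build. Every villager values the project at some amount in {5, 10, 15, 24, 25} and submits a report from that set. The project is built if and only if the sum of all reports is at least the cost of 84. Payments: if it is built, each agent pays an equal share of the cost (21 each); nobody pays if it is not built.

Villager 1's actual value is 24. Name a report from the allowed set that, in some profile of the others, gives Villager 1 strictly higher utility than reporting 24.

Suppose Villager 2 reports 10, Villager 3 reports 24 and Villager 4 reports 25.
Report 24: project not built, utility 0.
Report 25: project built, pays 21, utility 24 - 21 = 3.
So reporting 25 beats truth here (3 > 0).

25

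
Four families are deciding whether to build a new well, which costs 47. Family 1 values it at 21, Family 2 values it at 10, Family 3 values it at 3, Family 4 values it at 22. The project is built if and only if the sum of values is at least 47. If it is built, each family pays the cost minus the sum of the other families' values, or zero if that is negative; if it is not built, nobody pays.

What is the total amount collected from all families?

Total value 56 ≥ cost 47, so it is built.
Family 1: others sum to 35; max(0, 47 - 35) = 12.
Family 2: others sum to 46; max(0, 47 - 46) = 1.
Family 3: others sum to 53; max(0, 47 - 53) = 0.
Family 4: others sum to 34; max(0, 47 - 34) = 13.
Total collected = 12 + 1 + 0 + 13 = 26.

26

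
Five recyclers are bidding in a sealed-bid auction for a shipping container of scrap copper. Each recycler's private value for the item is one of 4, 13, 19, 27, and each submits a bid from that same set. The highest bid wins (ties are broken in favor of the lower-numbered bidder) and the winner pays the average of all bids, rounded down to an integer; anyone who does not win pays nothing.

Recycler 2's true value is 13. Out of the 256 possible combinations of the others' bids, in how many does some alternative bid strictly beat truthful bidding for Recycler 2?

Others bid (4, 4, 4, 19): truth gives 0; bid 19 gives 3 > 0. Violating.
Others bid (4, 4, 13, 19): truth gives 0; bid 19 gives 2 > 0. Violating.
Others bid (4, 4, 19, 4): truth gives 0; bid 19 gives 3 > 0. Violating.
Others bid (4, 4, 19, 13): truth gives 0; bid 19 gives 2 > 0. Violating.
Others bid (4, 4, 4, 4): truth gives 8; no alternative beats it.
Others bid (4, 4, 4, 13): truth gives 6; no alternative beats it.
(Checking all 256 profiles: 20 have a profitable deviation, 236 do not.)

20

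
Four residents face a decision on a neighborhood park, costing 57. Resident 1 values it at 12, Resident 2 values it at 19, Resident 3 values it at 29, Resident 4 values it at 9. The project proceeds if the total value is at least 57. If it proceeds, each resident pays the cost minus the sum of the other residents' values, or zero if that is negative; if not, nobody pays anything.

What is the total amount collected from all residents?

Total value 69 ≥ cost 57, so it is built.
Resident 1: others sum to 57; max(0, 57 - 57) = 0.
Resident 2: others sum to 50; max(0, 57 - 50) = 7.
Resident 3: others sum to 40; max(0, 57 - 40) = 17.
Resident 4: others sum to 60; max(0, 57 - 60) = 0.
Total collected = 0 + 7 + 17 + 0 = 24.

24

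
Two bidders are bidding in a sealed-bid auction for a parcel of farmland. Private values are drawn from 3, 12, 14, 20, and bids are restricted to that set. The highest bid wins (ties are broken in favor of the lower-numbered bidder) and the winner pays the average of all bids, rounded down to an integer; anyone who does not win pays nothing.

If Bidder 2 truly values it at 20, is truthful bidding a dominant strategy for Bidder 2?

No

Consider the case where Bidder 1 bids 3.
Truthful bid 20: wins, pays 11, utility 20 - 11 = 9.
Bid 12 instead: wins, pays 7, utility 20 - 7 = 13.
Since 13 > 9, bidding 12 is strictly better here, so truthful bidding is not dominant.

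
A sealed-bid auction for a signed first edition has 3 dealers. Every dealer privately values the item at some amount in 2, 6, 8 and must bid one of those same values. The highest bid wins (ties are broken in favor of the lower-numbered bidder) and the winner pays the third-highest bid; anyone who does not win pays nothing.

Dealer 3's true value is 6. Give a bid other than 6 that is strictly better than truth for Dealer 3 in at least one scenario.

Suppose Dealer 1 bids 2 and Dealer 2 bids 6.
Bid 6: loses, pays 0, utility 0.
Bid 8: wins, pays 2, utility 6 - 2 = 4.
So bidding 8 beats truth here (4 > 0).

8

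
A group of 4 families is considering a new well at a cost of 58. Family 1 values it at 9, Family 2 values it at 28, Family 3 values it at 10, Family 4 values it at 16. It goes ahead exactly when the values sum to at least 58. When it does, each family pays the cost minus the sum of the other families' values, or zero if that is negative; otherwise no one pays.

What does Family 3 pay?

5

Total value 63 ≥ cost 58, so the project is built.
The other families' values sum to 53.
Cost minus that sum is 58 - 53 = 5.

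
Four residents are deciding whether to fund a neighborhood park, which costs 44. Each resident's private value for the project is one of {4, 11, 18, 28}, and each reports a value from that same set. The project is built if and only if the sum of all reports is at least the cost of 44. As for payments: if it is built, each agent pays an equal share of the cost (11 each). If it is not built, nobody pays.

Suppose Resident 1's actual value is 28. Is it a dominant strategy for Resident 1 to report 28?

Yes

Check each profile of the others' reports and compare truth against every alternative report.
Others report (4, 4, 11): truth gives 17, best alternative gives 0.
Others report (4, 11, 4): truth gives 17, best alternative gives 0.
Others report (11, 4, 4): truth gives 17, best alternative gives 0.
Others report (4, 4, 18): truth gives 17, best alternative gives 17.
Others report (4, 4, 28): truth gives 17, best alternative gives 17.
Others report (4, 11, 11): truth gives 17, best alternative gives 17.
(Remaining 58 profiles checked similarly; truth is weakly best in each.)
In every case the truthful report is at least as good as any alternative, so it is a dominant strategy.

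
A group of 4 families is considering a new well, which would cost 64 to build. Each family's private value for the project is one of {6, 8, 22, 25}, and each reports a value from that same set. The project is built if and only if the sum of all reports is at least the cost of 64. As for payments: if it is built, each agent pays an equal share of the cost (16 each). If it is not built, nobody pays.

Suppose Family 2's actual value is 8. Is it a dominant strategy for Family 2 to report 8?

Consider the case where Family 1 reports 6, Family 3 reports 25 and Family 4 reports 25.
Truthful report 8: project built, pays 16, utility 8 - 16 = -8.
Report 6 instead: project not built, utility 0.
Since 0 > -8, reporting 6 is strictly better here, so truthful reporting is not dominant.

No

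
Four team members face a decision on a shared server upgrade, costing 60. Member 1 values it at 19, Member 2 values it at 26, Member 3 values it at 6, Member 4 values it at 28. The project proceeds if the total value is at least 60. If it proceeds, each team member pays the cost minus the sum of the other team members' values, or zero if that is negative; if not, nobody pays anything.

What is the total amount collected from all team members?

Total value 79 ≥ cost 60, so it is built.
Member 1: others sum to 60; max(0, 60 - 60) = 0.
Member 2: others sum to 53; max(0, 60 - 53) = 7.
Member 3: others sum to 73; max(0, 60 - 73) = 0.
Member 4: others sum to 51; max(0, 60 - 51) = 9.
Total collected = 0 + 7 + 0 + 9 = 16.

16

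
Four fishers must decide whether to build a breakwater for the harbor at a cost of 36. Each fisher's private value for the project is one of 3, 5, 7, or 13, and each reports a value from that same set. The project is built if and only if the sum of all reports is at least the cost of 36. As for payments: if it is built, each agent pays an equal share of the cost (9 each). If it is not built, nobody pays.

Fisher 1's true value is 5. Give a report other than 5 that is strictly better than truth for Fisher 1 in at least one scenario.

Suppose Fisher 2 reports 5, Fisher 3 reports 13 and Fisher 4 reports 13.
Report 5: project built, pays 9, utility 5 - 9 = -4.
Report 3: project not built, utility 0.
So reporting 3 beats truth here (0 > -4).

3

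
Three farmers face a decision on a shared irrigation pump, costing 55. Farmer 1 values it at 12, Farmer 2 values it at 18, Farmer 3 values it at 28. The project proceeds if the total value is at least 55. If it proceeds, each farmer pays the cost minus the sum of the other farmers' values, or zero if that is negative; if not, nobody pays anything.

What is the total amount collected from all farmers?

49

Total value 58 ≥ cost 55, so it is built.
Farmer 1: others sum to 46; max(0, 55 - 46) = 9.
Farmer 2: others sum to 40; max(0, 55 - 40) = 15.
Farmer 3: others sum to 30; max(0, 55 - 30) = 25.
Total collected = 9 + 15 + 25 = 49.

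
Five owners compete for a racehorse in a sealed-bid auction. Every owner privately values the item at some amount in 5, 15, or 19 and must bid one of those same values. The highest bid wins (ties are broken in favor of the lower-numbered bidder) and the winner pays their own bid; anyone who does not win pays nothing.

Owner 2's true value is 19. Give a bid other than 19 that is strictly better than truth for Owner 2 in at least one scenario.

15

Suppose Owner 1 bids 5, Owner 3 bids 5, Owner 4 bids 5 and Owner 5 bids 5.
Bid 19: wins, pays 19, utility 19 - 19 = 0.
Bid 15: wins, pays 15, utility 19 - 15 = 4.
So bidding 15 beats truth here (4 > 0).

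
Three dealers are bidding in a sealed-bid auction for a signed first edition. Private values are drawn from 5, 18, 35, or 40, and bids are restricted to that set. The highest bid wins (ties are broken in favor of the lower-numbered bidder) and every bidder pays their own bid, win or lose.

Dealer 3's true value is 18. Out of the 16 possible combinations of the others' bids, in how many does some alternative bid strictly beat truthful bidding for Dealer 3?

Others bid (5, 18): truth gives -18; bid 5 gives -5 > -18. Violating.
Others bid (5, 35): truth gives -18; bid 5 gives -5 > -18. Violating.
Others bid (5, 40): truth gives -18; bid 5 gives -5 > -18. Violating.
Others bid (18, 5): truth gives -18; bid 5 gives -5 > -18. Violating.
Others bid (5, 5): truth gives 0; no alternative beats it.
(Checking all 16 profiles: 15 have a profitable deviation, 1 does not.)

15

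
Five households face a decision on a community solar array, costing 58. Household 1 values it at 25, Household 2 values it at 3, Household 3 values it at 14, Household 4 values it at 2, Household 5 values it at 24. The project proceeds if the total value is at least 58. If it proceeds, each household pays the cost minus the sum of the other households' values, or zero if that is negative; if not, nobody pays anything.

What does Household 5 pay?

14

Total value 68 ≥ cost 58, so the project is built.
The other households' values sum to 44.
Cost minus that sum is 58 - 44 = 14.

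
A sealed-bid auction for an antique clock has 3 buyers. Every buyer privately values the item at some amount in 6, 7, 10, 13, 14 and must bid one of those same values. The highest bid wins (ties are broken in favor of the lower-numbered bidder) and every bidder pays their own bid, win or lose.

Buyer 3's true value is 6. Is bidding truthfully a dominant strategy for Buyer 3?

Consider the case where Buyer 1 bids 6 and Buyer 2 bids 6.
Truthful bid 6: loses but pays 6, utility -6.
Bid 7 instead: wins, pays 7, utility 6 - 7 = -1.
Since -1 > -6, bidding 7 is strictly better here, so truthful bidding is not dominant.

No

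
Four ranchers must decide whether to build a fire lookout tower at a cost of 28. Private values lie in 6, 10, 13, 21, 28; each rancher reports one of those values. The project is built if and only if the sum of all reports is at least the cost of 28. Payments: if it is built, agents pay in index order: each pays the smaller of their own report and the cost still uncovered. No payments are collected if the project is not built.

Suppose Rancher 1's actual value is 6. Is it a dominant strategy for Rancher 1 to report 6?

Check each profile of the others' reports and compare truth against every alternative report.
Others report (6, 6, 6): truth gives 0, best alternative gives -4.
Others report (6, 6, 10): truth gives 0, best alternative gives -4.
Others report (6, 6, 13): truth gives 0, best alternative gives -4.
Others report (6, 6, 21): truth gives 0, best alternative gives -4.
Others report (6, 6, 28): truth gives 0, best alternative gives -4.
Others report (6, 10, 6): truth gives 0, best alternative gives -4.
(Remaining 119 profiles checked similarly; truth is weakly best in each.)
In every case the truthful report is at least as good as any alternative, so it is a dominant strategy.

Yes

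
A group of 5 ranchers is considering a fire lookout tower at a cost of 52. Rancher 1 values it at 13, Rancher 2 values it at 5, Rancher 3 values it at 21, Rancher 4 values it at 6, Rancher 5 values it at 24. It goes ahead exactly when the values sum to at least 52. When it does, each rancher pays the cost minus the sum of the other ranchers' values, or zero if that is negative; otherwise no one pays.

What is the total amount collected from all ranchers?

Total value 69 ≥ cost 52, so it is built.
Rancher 1: others sum to 56; max(0, 52 - 56) = 0.
Rancher 2: others sum to 64; max(0, 52 - 64) = 0.
Rancher 3: others sum to 48; max(0, 52 - 48) = 4.
Rancher 4: others sum to 63; max(0, 52 - 63) = 0.
Rancher 5: others sum to 45; max(0, 52 - 45) = 7.
Total collected = 0 + 0 + 4 + 0 + 7 = 11.

11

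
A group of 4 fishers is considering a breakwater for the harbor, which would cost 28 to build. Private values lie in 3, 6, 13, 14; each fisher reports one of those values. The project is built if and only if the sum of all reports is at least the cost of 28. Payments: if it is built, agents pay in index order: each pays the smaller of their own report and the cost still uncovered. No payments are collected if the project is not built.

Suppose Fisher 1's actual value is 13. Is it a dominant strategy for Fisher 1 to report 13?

No

Consider the case where Fisher 2 reports 3, Fisher 3 reports 6 and Fisher 4 reports 13.
Truthful report 13: project built, pays 13, utility 13 - 13 = 0.
Report 6 instead: project built, pays 6, utility 13 - 6 = 7.
Since 7 > 0, reporting 6 is strictly better here, so truthful reporting is not dominant.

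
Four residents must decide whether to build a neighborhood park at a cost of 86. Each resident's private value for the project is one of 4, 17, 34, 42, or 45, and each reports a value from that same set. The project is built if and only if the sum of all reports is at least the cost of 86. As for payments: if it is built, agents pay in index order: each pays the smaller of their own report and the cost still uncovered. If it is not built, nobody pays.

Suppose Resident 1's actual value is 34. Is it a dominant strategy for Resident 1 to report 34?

Consider the case where Resident 2 reports 4, Resident 3 reports 34 and Resident 4 reports 34.
Truthful report 34: project built, pays 34, utility 34 - 34 = 0.
Report 17 instead: project built, pays 17, utility 34 - 17 = 17.
Since 17 > 0, reporting 17 is strictly better here, so truthful reporting is not dominant.

No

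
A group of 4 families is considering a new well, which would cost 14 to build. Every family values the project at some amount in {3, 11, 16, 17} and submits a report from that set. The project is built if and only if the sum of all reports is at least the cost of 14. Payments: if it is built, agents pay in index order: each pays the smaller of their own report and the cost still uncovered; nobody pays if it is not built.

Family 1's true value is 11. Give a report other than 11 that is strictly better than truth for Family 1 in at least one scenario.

Suppose Family 2 reports 3, Family 3 reports 3 and Family 4 reports 11.
Report 11: project built, pays 11, utility 11 - 11 = 0.
Report 3: project built, pays 3, utility 11 - 3 = 8.
So reporting 3 beats truth here (8 > 0).

3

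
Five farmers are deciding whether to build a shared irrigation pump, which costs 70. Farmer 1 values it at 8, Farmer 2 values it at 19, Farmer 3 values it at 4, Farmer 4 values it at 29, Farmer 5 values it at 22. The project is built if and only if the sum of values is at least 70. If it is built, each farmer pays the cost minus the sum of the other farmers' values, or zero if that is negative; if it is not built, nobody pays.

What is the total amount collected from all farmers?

Total value 82 ≥ cost 70, so it is built.
Farmer 1: others sum to 74; max(0, 70 - 74) = 0.
Farmer 2: others sum to 63; max(0, 70 - 63) = 7.
Farmer 3: others sum to 78; max(0, 70 - 78) = 0.
Farmer 4: others sum to 53; max(0, 70 - 53) = 17.
Farmer 5: others sum to 60; max(0, 70 - 60) = 10.
Total collected = 0 + 7 + 0 + 17 + 10 = 34.

34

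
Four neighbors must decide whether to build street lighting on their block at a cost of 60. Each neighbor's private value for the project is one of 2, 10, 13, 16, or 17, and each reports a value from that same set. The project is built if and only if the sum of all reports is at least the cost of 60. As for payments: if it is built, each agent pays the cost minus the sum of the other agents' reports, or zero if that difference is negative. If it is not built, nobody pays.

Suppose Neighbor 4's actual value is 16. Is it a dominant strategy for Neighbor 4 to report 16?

Yes

Check each profile of the others' reports and compare truth against every alternative report.
Others report (17, 17, 17): truth gives 7, best alternative gives 7.
Others report (16, 17, 17): truth gives 6, best alternative gives 6.
Others report (17, 16, 17): truth gives 6, best alternative gives 6.
Others report (17, 17, 16): truth gives 6, best alternative gives 6.
Others report (16, 16, 17): truth gives 5, best alternative gives 5.
Others report (16, 17, 16): truth gives 5, best alternative gives 5.
(Remaining 119 profiles checked similarly; truth is weakly best in each.)
In every case the truthful report is at least as good as any alternative, so it is a dominant strategy.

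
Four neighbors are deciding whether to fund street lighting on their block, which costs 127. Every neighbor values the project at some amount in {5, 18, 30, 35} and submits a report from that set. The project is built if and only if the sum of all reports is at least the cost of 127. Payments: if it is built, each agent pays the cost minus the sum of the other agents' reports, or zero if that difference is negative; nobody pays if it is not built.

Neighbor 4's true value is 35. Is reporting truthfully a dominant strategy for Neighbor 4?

Check each profile of the others' reports and compare truth against every alternative report.
Others report (30, 30, 35): truth gives 3, best alternative gives 0.
Others report (30, 35, 30): truth gives 3, best alternative gives 0.
Others report (35, 30, 30): truth gives 3, best alternative gives 0.
Others report (35, 35, 35): truth gives 13, best alternative gives 13.
Others report (30, 35, 35): truth gives 8, best alternative gives 8.
Others report (35, 30, 35): truth gives 8, best alternative gives 8.
(Remaining 58 profiles checked similarly; truth is weakly best in each.)
In every case the truthful report is at least as good as any alternative, so it is a dominant strategy.

Yes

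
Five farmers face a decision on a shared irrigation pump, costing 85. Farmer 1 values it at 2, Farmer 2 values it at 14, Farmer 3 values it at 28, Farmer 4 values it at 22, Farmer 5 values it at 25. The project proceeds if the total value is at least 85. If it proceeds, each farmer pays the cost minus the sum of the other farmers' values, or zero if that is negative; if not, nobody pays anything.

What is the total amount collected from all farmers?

Total value 91 ≥ cost 85, so it is built.
Farmer 1: others sum to 89; max(0, 85 - 89) = 0.
Farmer 2: others sum to 77; max(0, 85 - 77) = 8.
Farmer 3: others sum to 63; max(0, 85 - 63) = 22.
Farmer 4: others sum to 69; max(0, 85 - 69) = 16.
Farmer 5: others sum to 66; max(0, 85 - 66) = 19.
Total collected = 0 + 8 + 22 + 16 + 19 = 65.

65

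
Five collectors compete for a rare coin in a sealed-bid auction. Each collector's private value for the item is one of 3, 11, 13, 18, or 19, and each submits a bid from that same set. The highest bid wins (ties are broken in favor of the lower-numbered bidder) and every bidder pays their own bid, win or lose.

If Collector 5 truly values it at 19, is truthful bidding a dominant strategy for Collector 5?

No

Consider the case where Collector 1 bids 3, Collector 2 bids 3, Collector 3 bids 3 and Collector 4 bids 3.
Truthful bid 19: wins, pays 19, utility 19 - 19 = 0.
Bid 11 instead: wins, pays 11, utility 19 - 11 = 8.
Since 8 > 0, bidding 11 is strictly better here, so truthful bidding is not dominant.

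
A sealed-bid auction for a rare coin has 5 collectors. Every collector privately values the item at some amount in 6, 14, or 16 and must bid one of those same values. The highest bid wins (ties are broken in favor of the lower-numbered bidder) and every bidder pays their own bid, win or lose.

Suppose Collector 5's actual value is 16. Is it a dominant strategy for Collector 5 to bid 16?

Consider the case where Collector 1 bids 6, Collector 2 bids 6, Collector 3 bids 6 and Collector 4 bids 6.
Truthful bid 16: wins, pays 16, utility 16 - 16 = 0.
Bid 14 instead: wins, pays 14, utility 16 - 14 = 2.
Since 2 > 0, bidding 14 is strictly better here, so truthful bidding is not dominant.

No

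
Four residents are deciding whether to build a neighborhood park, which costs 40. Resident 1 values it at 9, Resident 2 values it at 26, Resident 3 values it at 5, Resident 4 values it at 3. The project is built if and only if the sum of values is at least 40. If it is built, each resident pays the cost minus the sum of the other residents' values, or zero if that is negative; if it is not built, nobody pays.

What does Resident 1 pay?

Total value 43 ≥ cost 40, so the project is built.
The other residents' values sum to 34.
Cost minus that sum is 40 - 34 = 6.

6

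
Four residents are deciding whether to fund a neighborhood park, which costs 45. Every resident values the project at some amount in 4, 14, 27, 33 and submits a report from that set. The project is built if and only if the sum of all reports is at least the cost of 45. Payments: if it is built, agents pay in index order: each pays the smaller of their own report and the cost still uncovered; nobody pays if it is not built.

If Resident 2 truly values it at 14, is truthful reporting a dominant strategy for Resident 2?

Consider the case where Resident 1 reports 4, Resident 3 reports 4 and Resident 4 reports 33.
Truthful report 14: project built, pays 14, utility 14 - 14 = 0.
Report 4 instead: project built, pays 4, utility 14 - 4 = 10.
Since 10 > 0, reporting 4 is strictly better here, so truthful reporting is not dominant.

No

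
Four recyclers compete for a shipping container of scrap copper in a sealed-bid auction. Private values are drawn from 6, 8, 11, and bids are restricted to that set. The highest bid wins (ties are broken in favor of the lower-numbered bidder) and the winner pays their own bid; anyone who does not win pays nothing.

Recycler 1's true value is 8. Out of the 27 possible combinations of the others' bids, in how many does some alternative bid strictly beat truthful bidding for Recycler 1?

1

Others bid (6, 6, 6): truth gives 0; bid 6 gives 2 > 0. Violating.
Others bid (6, 6, 8): truth gives 0; no alternative beats it.
Others bid (6, 6, 11): truth gives 0; no alternative beats it.
(Checking all 27 profiles: 1 has a profitable deviation, 26 do not.)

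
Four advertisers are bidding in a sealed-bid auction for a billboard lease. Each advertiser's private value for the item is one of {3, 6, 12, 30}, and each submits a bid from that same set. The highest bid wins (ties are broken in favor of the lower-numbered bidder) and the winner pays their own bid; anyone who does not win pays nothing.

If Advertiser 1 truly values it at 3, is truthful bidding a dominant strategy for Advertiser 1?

Check each profile of the others' bids and compare truth against every alternative bid.
Others bid (3, 3, 3): truth gives 0, best alternative gives -3.
Others bid (3, 3, 6): truth gives 0, best alternative gives -3.
Others bid (3, 6, 3): truth gives 0, best alternative gives -3.
Others bid (3, 6, 6): truth gives 0, best alternative gives -3.
Others bid (6, 3, 3): truth gives 0, best alternative gives -3.
Others bid (6, 3, 6): truth gives 0, best alternative gives -3.
(Remaining 58 profiles checked similarly; truth is weakly best in each.)
In every case the truthful bid is at least as good as any alternative, so it is a dominant strategy.

Yes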